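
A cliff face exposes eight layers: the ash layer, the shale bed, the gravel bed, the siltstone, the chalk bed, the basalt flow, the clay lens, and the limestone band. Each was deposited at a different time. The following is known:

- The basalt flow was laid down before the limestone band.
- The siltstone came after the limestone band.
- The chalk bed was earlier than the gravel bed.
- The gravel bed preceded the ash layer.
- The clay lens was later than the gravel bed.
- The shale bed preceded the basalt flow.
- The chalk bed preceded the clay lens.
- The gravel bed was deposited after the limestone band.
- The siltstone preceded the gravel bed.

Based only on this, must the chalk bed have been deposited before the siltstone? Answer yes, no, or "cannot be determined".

cannot be determined

No chain of stated constraints runs from the chalk bed to the siltstone, and none runs from the siltstone to the chalk bed either.
So the relative order of the chalk bed and the siltstone is not fixed by the given facts.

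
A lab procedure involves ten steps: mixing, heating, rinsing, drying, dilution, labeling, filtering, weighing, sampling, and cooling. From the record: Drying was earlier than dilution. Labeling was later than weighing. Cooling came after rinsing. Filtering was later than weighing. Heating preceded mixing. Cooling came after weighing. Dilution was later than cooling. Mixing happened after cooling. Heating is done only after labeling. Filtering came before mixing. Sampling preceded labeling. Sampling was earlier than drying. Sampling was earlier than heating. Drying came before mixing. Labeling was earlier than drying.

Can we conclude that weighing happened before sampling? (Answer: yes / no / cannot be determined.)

No chain of stated constraints runs from weighing to sampling, and none runs from sampling to weighing either.
So the relative order of weighing and sampling is not fixed by the given facts.

cannot be determined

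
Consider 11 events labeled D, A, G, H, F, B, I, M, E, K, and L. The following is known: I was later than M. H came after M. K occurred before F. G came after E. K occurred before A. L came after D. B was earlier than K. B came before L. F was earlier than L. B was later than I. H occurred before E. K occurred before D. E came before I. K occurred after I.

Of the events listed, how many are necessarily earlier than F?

6

Directly stated before F: K.
B reaches F via B → K → F.
E reaches F via E → I → K → F.
H reaches F via H → E → I → K → F.
Likewise I and M each reach F by chaining the stated constraints.
No chain forces L (or any of the others) ahead of F.
That's B, E, H, I, K, and M — 6 in all.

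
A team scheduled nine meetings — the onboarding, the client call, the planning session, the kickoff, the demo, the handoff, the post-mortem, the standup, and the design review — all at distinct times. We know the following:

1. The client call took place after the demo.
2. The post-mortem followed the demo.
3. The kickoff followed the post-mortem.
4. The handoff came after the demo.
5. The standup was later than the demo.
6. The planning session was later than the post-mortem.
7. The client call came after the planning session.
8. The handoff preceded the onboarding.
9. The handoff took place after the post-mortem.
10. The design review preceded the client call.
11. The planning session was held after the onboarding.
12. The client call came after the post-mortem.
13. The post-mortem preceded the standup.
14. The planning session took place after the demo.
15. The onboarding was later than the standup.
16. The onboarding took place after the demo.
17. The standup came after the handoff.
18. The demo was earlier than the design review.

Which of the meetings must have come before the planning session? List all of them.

the demo, the handoff, the onboarding, the post-mortem, the standup

Directly stated before the planning session: the demo, the onboarding, and the post-mortem.
The handoff reaches the planning session via the handoff → the onboarding → the planning session.
The standup reaches the planning session via the standup → the onboarding → the planning session.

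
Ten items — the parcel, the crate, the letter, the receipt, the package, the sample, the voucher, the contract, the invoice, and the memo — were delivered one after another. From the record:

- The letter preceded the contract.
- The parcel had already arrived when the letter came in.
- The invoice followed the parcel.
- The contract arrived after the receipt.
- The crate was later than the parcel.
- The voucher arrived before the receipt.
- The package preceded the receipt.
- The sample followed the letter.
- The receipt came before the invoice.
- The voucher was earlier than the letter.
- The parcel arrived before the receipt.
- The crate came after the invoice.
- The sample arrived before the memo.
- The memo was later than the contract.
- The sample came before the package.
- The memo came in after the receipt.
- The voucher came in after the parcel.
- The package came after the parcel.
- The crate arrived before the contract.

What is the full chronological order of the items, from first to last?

the parcel, the voucher, the letter, the sample, the package, the receipt, the invoice, the crate, the contract, the memo

The constraints fix every adjacent pair, so only one ordering works:
the parcel → the voucher → the letter → the sample → the package → the receipt → the invoice → the crate → the contract → the memo.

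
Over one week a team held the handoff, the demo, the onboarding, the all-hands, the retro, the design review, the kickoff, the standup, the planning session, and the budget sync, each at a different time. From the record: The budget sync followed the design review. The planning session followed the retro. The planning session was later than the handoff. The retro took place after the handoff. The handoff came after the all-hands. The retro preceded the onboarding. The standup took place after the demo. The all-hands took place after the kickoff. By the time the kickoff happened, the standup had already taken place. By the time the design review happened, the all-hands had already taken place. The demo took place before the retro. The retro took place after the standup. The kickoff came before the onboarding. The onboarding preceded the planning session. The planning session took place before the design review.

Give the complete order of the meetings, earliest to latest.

the demo, the standup, the kickoff, the all-hands, the handoff, the retro, the onboarding, the planning session, the design review, the budget sync

The constraints fix every adjacent pair, so only one ordering works:
the demo → the standup → the kickoff → the all-hands → the handoff → the retro → the onboarding → the planning session → the design review → the budget sync.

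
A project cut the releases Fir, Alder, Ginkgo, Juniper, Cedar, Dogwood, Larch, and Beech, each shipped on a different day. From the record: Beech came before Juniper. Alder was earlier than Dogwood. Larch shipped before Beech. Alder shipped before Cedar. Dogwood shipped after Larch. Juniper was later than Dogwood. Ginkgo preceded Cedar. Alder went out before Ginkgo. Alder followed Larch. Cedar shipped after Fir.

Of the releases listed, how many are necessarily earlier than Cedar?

Directly stated before Cedar: Alder, Fir, and Ginkgo.
Larch reaches Cedar via Larch → Alder → Cedar.
No chain forces Juniper (or any of the others) ahead of Cedar.
That's Alder, Fir, Ginkgo, and Larch — 4 in all.

4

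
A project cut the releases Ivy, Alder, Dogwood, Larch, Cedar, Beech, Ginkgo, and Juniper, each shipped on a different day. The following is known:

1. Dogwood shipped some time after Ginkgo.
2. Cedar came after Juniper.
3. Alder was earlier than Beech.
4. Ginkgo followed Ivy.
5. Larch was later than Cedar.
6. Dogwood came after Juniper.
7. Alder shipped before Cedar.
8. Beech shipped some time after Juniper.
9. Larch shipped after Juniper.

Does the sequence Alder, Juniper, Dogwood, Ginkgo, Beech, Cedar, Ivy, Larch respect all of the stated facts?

The constraints require Ivy before Ginkgo, but in the proposed sequence Ginkgo appears ahead of Ivy. That one violation is enough.

no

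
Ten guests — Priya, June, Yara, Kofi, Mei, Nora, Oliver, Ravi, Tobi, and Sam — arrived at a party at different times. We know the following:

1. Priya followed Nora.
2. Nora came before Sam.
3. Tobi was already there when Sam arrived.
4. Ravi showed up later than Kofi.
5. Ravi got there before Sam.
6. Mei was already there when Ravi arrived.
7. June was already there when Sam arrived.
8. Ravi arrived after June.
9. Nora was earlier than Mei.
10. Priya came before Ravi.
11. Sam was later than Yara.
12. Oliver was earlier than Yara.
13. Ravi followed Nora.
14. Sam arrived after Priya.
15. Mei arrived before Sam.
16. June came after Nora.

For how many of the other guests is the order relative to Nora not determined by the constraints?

4

Forced after Nora: June, Mei, Priya, Ravi, and Sam.
That leaves Kofi, Oliver, Tobi, and Yara with no forced order relative to Nora — 4.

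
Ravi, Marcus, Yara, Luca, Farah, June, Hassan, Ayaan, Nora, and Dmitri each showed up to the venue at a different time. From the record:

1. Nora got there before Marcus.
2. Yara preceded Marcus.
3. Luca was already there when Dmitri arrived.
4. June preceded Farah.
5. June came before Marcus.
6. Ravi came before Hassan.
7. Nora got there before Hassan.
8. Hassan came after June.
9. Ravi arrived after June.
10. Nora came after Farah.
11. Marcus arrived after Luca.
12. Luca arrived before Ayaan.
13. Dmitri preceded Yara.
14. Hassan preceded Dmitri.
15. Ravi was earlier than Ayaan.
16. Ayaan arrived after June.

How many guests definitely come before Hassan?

Directly stated before Hassan: June, Nora, and Ravi.
Farah reaches Hassan via Farah → Nora → Hassan.
That's Farah, June, Nora, and Ravi — 4 in all.

4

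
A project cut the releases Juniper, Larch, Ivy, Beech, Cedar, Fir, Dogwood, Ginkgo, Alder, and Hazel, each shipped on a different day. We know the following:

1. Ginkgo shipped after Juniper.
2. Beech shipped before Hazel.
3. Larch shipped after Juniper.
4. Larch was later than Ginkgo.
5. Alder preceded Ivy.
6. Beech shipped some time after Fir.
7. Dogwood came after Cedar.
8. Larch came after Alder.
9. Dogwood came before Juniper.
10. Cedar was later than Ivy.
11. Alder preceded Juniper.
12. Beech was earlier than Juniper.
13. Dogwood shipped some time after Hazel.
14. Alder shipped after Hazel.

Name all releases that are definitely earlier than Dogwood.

Directly stated before Dogwood: Cedar and Hazel.
Alder reaches Dogwood via Alder → Ivy → Cedar → Dogwood.
Beech reaches Dogwood via Beech → Hazel → Dogwood.
Fir reaches Dogwood via Fir → Beech → Hazel → Dogwood.
Likewise Ivy reaches Dogwood by chaining the stated constraints.
No chain forces Larch (or any of the others) ahead of Dogwood.

Alder, Beech, Cedar, Fir, Hazel, Ivy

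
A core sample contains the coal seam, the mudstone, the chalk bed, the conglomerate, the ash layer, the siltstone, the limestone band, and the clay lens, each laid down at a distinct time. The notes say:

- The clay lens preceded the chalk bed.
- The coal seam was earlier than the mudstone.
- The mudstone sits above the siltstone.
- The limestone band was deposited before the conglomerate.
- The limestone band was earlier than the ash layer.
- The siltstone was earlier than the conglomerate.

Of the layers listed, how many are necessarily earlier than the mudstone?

Directly stated before the mudstone: the coal seam and the siltstone.
No chain forces the chalk bed (or any of the others) ahead of the mudstone.
That's the coal seam and the siltstone — 2 in all.

2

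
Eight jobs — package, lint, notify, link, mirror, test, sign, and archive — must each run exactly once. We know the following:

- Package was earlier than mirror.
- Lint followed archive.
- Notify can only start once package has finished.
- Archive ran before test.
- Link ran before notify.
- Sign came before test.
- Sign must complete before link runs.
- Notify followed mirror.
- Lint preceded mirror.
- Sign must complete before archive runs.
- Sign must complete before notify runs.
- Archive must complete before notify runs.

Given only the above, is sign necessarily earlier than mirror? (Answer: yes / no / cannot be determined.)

yes

Chain the constraints: sign → archive → lint → mirror. Each link is directly stated, so sign comes before mirror.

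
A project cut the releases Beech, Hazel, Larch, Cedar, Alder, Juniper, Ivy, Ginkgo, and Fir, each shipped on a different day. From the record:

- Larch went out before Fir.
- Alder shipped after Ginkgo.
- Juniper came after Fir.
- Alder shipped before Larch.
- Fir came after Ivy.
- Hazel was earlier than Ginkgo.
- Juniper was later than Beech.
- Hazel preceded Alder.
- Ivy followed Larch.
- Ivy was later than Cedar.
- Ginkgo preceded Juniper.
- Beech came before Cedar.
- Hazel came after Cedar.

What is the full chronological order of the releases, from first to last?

The constraints fix every adjacent pair, so only one ordering works:
Beech → Cedar → Hazel → Ginkgo → Alder → Larch → Ivy → Fir → Juniper.

Beech, Cedar, Hazel, Ginkgo, Alder, Larch, Ivy, Fir, Juniper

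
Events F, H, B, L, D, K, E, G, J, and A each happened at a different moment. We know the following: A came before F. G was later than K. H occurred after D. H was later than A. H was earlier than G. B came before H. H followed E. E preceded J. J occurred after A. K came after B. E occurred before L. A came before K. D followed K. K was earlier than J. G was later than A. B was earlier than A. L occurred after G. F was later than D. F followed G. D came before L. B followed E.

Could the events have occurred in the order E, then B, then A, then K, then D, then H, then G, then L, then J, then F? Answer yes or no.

yes

Check each stated constraint against the proposed order — e.g. E is ahead of L; E is ahead of J. Every pair is in the required order; nothing is violated.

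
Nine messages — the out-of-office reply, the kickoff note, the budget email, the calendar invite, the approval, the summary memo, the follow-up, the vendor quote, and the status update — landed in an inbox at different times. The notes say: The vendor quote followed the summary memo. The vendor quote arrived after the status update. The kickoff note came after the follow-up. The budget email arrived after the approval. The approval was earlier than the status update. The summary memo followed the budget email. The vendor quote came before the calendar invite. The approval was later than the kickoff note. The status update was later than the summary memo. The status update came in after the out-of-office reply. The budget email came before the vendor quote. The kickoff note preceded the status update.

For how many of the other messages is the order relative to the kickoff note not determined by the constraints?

1

Forced before the kickoff note: the follow-up; forced after the kickoff note: the approval, the budget email, the calendar invite, the status update, the summary memo, and the vendor quote.
That leaves the out-of-office reply with no forced order relative to the kickoff note — 1.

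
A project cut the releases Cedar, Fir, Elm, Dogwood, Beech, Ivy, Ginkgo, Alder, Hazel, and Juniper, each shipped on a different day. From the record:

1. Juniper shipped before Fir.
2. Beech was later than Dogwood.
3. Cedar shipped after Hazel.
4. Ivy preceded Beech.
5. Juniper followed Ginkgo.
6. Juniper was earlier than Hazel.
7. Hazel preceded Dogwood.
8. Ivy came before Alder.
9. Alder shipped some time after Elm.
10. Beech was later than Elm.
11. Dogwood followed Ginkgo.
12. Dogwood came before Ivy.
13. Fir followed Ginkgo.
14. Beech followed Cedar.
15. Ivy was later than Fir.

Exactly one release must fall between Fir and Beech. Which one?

Ivy

Tracing the constraints gives Fir → Ivy → Beech, so Ivy sits after Fir and before Beech.
No other release is forced both after Fir and before Beech.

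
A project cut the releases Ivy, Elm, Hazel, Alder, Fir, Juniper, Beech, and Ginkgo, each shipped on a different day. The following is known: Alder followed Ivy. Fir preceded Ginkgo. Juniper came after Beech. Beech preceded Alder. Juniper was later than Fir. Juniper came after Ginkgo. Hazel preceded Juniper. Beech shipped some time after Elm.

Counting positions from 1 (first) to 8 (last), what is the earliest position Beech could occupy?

2

Elm must come before Beech — 1 forced predecessor.
Nothing else is forced ahead of Beech, so its earliest slot is position 1 + 1 = 2.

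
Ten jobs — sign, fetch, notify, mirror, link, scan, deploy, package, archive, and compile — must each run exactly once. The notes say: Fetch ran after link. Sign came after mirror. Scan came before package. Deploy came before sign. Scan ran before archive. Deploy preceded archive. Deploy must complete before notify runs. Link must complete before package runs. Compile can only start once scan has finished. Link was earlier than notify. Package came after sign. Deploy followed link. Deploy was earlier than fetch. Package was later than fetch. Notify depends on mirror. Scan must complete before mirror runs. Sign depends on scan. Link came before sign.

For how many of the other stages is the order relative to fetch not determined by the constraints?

6

Forced before fetch: deploy and link; forced after fetch: package.
That leaves archive, compile, mirror, notify, scan, and sign with no forced order relative to fetch — 6.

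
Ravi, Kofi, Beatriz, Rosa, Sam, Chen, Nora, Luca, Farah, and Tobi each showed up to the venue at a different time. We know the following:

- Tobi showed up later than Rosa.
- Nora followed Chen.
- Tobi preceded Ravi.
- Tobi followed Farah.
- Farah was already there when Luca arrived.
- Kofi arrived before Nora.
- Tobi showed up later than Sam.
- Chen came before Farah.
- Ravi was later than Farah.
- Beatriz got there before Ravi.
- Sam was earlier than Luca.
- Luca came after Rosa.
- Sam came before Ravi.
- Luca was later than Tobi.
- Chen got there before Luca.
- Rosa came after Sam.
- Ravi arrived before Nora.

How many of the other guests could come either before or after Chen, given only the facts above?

Forced after Chen: Farah, Luca, Nora, Ravi, and Tobi.
That leaves Beatriz, Kofi, Rosa, and Sam with no forced order relative to Chen — 4.

4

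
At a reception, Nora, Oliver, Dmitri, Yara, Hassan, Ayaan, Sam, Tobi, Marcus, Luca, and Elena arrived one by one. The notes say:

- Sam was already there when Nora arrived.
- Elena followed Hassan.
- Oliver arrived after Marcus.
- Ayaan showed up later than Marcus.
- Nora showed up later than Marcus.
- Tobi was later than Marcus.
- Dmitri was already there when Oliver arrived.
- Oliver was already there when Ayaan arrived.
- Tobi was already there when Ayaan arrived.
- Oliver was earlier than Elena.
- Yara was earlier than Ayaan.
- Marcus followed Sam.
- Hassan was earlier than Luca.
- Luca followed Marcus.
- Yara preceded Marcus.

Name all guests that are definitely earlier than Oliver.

Directly stated before Oliver: Dmitri and Marcus.
Sam reaches Oliver via Sam → Marcus → Oliver.
Yara reaches Oliver via Yara → Marcus → Oliver.
No chain forces Nora (or any of the others) ahead of Oliver.

Dmitri, Marcus, Sam, Yara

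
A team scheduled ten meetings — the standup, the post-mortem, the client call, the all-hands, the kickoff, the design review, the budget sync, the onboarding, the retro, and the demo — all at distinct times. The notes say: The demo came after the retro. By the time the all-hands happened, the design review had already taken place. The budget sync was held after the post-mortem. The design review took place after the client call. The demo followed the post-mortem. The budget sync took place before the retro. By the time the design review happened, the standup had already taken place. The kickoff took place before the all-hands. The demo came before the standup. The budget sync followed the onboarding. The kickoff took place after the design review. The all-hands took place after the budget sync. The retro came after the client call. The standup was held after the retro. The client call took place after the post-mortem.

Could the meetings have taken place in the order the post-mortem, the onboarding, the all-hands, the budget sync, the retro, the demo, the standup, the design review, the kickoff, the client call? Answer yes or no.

The constraints require the budget sync before the all-hands, but in the proposed sequence the all-hands appears ahead of the budget sync. That one violation is enough.

no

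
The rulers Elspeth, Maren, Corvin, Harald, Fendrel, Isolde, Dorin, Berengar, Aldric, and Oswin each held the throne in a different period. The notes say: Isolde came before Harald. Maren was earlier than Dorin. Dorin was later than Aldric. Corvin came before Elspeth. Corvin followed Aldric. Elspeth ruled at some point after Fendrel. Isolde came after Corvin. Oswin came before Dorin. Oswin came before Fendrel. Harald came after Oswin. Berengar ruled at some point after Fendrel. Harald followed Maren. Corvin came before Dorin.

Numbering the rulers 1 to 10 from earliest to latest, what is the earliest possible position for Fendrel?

2

Oswin must come before Fendrel — 1 forced predecessor.
Nothing else is forced ahead of Fendrel, so their earliest slot is position 1 + 1 = 2.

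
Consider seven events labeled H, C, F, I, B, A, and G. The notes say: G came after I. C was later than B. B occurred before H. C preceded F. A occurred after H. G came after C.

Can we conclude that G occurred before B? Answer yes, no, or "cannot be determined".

no

Tracing the constraints gives B → C → G, so B must come before G.
That means G cannot be before B.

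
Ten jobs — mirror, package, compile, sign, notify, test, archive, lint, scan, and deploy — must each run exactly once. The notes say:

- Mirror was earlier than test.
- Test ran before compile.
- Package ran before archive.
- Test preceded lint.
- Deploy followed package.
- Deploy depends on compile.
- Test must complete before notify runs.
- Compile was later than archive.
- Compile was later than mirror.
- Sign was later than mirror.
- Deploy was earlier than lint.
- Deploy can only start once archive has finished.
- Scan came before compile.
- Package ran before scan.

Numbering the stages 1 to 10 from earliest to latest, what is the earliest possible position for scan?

Package must come before scan — 1 forced predecessor.
Nothing else is forced ahead of scan, so its earliest slot is position 1 + 1 = 2.

2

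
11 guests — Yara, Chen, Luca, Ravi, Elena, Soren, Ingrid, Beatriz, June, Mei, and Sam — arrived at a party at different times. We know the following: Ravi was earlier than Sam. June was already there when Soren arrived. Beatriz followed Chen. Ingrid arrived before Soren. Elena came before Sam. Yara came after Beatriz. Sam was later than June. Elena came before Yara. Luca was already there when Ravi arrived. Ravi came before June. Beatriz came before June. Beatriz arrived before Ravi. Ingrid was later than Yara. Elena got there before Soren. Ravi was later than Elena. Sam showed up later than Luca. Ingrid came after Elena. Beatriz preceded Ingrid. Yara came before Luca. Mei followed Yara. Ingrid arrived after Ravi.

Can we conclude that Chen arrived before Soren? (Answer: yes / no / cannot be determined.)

yes

Chain the constraints: Chen → Beatriz → June → Soren. Each link is directly stated, so Chen comes before Soren.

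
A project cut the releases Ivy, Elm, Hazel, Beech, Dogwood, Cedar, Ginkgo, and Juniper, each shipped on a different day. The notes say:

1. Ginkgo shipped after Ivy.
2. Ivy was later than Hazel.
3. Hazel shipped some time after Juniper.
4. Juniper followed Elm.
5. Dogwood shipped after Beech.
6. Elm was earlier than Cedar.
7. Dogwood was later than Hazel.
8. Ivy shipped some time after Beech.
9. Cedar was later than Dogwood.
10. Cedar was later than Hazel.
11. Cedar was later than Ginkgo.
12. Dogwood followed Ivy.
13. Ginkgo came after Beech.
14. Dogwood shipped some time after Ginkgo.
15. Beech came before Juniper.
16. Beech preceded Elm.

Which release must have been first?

Beech

Beech has a chain of constraints placing it before every other release, so Beech must be first.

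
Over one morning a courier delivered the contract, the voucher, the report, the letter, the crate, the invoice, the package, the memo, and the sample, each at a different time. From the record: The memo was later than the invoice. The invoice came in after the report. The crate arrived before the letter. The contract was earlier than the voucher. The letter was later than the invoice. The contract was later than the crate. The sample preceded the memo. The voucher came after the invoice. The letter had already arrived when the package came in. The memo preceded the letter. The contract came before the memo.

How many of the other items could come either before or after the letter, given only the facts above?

Forced before the letter: the contract, the crate, the invoice, the memo, the report, and the sample; forced after the letter: the package.
That leaves the voucher with no forced order relative to the letter — 1.

1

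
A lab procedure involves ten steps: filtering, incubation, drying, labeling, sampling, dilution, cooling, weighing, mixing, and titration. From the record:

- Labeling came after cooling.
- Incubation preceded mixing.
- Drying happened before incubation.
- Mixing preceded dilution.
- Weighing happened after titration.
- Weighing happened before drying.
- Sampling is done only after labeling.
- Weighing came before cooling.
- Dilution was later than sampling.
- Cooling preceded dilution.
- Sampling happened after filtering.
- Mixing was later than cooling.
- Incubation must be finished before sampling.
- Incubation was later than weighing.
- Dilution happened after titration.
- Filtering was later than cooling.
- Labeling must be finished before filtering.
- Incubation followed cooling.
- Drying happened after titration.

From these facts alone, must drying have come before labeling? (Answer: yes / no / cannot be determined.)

No chain of stated constraints runs from drying to labeling, and none runs from labeling to drying either.
So the relative order of drying and labeling is not fixed by the given facts.

cannot be determined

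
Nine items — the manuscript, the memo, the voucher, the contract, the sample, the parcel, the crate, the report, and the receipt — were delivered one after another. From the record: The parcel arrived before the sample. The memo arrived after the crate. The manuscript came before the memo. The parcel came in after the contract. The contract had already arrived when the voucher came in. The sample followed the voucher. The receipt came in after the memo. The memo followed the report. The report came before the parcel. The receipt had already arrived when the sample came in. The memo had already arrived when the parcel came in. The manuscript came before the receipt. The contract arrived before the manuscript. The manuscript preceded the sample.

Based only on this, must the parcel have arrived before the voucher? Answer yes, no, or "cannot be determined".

No chain of stated constraints runs from the parcel to the voucher, and none runs from the voucher to the parcel either.
So the relative order of the parcel and the voucher is not fixed by the given facts.

cannot be determined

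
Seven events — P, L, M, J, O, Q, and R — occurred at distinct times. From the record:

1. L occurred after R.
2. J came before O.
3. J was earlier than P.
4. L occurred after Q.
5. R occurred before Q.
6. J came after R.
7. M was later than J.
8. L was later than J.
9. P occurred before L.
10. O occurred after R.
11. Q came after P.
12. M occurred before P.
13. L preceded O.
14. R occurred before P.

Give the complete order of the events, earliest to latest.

The constraints fix every adjacent pair, so only one ordering works:
R → J → M → P → Q → L → O.

R, J, M, P, Q, L, O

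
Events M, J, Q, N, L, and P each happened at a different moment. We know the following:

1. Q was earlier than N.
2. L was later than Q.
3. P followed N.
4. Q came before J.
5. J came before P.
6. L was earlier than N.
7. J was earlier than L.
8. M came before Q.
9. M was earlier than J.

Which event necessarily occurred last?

Every other event has a chain of constraints placing it before P, so P is last.

P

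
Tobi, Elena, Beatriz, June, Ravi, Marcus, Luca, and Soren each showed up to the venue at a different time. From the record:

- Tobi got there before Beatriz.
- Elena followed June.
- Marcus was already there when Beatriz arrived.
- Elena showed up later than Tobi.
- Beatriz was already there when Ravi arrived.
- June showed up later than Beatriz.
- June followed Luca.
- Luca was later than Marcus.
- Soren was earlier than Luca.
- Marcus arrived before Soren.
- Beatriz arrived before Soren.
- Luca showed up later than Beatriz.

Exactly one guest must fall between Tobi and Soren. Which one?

Beatriz

Tracing the constraints gives Tobi → Beatriz → Soren, so Beatriz sits after Tobi and before Soren.
No other guest is forced both after Tobi and before Soren.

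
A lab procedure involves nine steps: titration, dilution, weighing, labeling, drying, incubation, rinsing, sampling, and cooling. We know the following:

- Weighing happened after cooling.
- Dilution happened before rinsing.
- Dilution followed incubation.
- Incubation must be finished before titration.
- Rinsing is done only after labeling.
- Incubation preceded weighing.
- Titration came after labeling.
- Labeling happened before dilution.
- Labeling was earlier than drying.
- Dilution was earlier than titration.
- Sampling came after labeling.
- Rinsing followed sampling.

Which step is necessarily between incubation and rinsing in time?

Tracing the constraints gives incubation → dilution → rinsing, so dilution sits after incubation and before rinsing.
No other step is forced both after incubation and before rinsing.

dilution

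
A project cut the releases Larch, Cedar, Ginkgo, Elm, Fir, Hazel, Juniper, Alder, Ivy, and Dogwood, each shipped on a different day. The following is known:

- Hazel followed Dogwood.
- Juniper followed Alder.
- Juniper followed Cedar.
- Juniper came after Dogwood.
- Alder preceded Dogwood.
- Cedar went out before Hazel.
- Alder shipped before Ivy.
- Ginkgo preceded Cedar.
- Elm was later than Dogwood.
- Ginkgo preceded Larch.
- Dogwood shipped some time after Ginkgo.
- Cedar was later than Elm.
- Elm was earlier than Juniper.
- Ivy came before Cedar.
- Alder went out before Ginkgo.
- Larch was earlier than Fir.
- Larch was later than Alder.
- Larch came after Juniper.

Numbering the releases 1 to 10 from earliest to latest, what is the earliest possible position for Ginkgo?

Alder must come before Ginkgo — 1 forced predecessor.
Nothing else is forced ahead of Ginkgo, so its earliest slot is position 1 + 1 = 2.

2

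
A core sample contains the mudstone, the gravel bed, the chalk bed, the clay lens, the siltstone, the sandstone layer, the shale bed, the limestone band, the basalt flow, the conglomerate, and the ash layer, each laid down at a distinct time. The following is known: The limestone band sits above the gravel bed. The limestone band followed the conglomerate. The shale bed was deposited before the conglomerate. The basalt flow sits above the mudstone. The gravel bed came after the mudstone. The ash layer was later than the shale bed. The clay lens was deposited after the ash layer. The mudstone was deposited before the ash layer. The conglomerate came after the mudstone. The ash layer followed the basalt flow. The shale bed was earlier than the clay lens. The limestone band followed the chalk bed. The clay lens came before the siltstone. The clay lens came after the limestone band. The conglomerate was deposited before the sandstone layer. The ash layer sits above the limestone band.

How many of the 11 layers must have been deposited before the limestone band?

Directly stated before the limestone band: the chalk bed, the conglomerate, and the gravel bed.
The mudstone reaches the limestone band via the mudstone → the gravel bed → the limestone band.
The shale bed reaches the limestone band via the shale bed → the conglomerate → the limestone band.
That's the chalk bed, the conglomerate, the gravel bed, the mudstone, and the shale bed — 5 in all.

5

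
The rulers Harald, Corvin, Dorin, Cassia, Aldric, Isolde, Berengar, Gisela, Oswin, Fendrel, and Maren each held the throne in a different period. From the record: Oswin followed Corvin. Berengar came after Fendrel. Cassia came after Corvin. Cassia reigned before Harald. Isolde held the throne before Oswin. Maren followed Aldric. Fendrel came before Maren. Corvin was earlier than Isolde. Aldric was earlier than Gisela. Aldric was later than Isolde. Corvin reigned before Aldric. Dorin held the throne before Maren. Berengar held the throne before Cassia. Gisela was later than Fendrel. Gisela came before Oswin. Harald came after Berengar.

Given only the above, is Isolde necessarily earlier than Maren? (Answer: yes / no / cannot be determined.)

Chain the constraints: Isolde → Aldric → Maren. Each link is directly stated, so Isolde comes before Maren.

yes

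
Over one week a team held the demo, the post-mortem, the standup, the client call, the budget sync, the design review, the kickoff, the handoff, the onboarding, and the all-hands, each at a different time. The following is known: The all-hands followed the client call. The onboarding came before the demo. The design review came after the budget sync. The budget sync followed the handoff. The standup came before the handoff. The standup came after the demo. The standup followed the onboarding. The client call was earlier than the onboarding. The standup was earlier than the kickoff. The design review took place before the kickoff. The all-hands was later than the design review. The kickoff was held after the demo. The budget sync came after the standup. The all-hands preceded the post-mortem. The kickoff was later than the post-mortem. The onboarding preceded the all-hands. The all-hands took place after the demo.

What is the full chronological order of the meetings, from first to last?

The constraints fix every adjacent pair, so only one ordering works:
the client call → the onboarding → the demo → the standup → the handoff → the budget sync → the design review → the all-hands → the post-mortem → the kickoff.

the client call, the onboarding, the demo, the standup, the handoff, the budget sync, the design review, the all-hands, the post-mortem, the kickoff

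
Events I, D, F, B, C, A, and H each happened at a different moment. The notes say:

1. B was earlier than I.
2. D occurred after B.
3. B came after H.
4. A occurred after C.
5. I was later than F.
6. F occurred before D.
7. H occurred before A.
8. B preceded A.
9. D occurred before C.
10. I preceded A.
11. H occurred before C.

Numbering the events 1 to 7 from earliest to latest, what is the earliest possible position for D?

B, F, and H must all come before D — 3 forced predecessors.
Nothing else is forced ahead of D, so its earliest slot is position 3 + 1 = 4.

4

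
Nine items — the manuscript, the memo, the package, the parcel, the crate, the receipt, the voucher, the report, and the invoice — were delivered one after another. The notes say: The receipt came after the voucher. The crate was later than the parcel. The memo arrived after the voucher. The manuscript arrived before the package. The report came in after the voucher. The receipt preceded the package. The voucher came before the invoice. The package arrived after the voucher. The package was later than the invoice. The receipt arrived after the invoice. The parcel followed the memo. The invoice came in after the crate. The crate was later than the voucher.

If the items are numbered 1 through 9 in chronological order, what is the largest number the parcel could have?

5

The parcel must come before the crate, the invoice, the package, and the receipt — 4 items forced after it.
Everything else can be placed before the parcel in some valid order, so the parcel can sit as late as position 9 − 4 = 5.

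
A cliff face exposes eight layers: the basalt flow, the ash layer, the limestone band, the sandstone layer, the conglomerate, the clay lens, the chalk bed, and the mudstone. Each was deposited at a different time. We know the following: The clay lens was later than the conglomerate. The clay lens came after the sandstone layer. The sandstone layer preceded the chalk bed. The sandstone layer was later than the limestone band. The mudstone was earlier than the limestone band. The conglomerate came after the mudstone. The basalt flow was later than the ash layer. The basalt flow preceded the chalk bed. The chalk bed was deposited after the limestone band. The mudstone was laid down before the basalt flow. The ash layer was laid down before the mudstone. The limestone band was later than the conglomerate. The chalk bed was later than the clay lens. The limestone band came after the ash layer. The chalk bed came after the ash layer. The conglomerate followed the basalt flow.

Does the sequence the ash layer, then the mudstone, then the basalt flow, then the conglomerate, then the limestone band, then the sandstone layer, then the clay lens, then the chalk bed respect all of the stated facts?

yes

Check each stated constraint against the proposed order — e.g. the basalt flow is ahead of the chalk bed; the ash layer is ahead of the chalk bed. Every pair is in the required order; nothing is violated.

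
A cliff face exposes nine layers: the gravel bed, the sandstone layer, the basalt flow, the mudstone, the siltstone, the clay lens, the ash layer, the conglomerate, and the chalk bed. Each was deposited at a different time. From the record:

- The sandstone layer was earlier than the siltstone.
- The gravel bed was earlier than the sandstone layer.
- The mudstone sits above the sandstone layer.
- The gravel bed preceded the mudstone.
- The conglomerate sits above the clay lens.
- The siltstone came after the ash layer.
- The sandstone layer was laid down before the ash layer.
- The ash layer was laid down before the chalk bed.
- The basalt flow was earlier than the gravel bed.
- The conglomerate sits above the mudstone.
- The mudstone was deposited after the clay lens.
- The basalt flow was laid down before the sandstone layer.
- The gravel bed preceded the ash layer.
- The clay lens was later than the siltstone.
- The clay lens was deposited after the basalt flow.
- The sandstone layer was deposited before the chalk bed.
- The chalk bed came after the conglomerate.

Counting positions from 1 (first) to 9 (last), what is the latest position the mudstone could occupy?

7

The mudstone must come before the chalk bed and the conglomerate — 2 layers forced after it.
Everything else can be placed before the mudstone in some valid order, so the mudstone can sit as late as position 9 − 2 = 7.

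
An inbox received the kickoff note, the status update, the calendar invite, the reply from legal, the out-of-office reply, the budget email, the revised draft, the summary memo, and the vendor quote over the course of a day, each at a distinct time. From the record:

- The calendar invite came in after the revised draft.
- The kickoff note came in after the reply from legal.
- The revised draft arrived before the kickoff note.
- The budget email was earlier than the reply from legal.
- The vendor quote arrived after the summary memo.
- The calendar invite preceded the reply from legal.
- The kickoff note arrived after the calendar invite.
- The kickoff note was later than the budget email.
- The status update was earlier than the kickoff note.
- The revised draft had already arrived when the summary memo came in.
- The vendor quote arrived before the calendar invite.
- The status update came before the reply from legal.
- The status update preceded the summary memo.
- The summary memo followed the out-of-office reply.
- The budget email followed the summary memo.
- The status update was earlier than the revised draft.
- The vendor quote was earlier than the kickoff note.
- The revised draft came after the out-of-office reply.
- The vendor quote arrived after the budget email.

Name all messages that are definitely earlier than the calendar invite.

Directly stated before the calendar invite: the revised draft and the vendor quote.
The budget email reaches the calendar invite via the budget email → the vendor quote → the calendar invite.
The out-of-office reply reaches the calendar invite via the out-of-office reply → the revised draft → the calendar invite.
The status update reaches the calendar invite via the status update → the revised draft → the calendar invite.
Likewise the summary memo reaches the calendar invite by chaining the stated constraints.
No chain forces the reply from legal (or any of the others) ahead of the calendar invite.

the budget email, the out-of-office reply, the revised draft, the status update, the summary memo, the vendor quote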